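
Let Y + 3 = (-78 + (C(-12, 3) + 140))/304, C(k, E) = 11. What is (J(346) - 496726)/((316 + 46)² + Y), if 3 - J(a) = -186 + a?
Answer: -151052432/39836537 ≈ -3.7918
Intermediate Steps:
J(a) = 189 - a (J(a) = 3 - (-186 + a) = 3 + (186 - a) = 189 - a)
Y = -839/304 (Y = -3 + (-78 + (11 + 140))/304 = -3 + (-78 + 151)/304 = -3 + (1/304)*73 = -3 + 73/304 = -839/304 ≈ -2.7599)
(J(346) - 496726)/((316 + 46)² + Y) = ((189 - 1*346) - 496726)/((316 + 46)² - 839/304) = ((189 - 346) - 496726)/(362² - 839/304) = (-157 - 496726)/(131044 - 839/304) = -496883/39836537/304 = -496883*304/39836537 = -151052432/39836537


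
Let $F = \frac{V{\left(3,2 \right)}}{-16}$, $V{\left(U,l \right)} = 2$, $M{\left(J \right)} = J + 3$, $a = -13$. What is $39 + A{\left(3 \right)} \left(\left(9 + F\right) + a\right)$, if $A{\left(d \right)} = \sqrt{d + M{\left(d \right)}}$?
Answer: $\frac{213}{8} \approx 26.625$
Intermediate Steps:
$M{\left(J \right)} = 3 + J$
$F = - \frac{1}{8}$ ($F = \frac{2}{-16} = 2 \left(- \frac{1}{16}\right) = - \frac{1}{8} \approx -0.125$)
$A{\left(d \right)} = \sqrt{3 + 2 d}$ ($A{\left(d \right)} = \sqrt{d + \left(3 + d\right)} = \sqrt{3 + 2 d}$)
$39 + A{\left(3 \right)} \left(\left(9 + F\right) + a\right) = 39 + \sqrt{3 + 2 \cdot 3} \left(\left(9 - \frac{1}{8}\right) - 13\right) = 39 + \sqrt{3 + 6} \left(\frac{71}{8} - 13\right) = 39 + \sqrt{9} \left(- \frac{33}{8}\right) = 39 + 3 \left(- \frac{33}{8}\right) = 39 - \frac{99}{8} = \frac{213}{8}$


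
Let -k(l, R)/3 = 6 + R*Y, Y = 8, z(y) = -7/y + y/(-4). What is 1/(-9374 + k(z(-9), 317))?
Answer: -1/17000 ≈ -5.8823e-5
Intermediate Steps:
z(y) = -7/y - y/4 (z(y) = -7/y + y*(-¼) = -7/y - y/4)
k(l, R) = -18 - 24*R (k(l, R) = -3*(6 + R*8) = -3*(6 + 8*R) = -18 - 24*R)
1/(-9374 + k(z(-9), 317)) = 1/(-9374 + (-18 - 24*317)) = 1/(-9374 + (-18 - 7608)) = 1/(-9374 - 7626) = 1/(-17000) = -1/17000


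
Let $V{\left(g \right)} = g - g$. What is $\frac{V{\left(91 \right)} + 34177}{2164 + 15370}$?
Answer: $\frac{3107}{1594} \approx 1.9492$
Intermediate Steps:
$V{\left(g \right)} = 0$
$\frac{V{\left(91 \right)} + 34177}{2164 + 15370} = \frac{0 + 34177}{2164 + 15370} = \frac{34177}{17534} = 34177 \cdot \frac{1}{17534} = \frac{3107}{1594}$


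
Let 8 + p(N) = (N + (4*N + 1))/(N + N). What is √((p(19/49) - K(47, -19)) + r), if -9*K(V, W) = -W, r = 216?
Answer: √694963/57 ≈ 14.625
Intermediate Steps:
p(N) = -8 + (1 + 5*N)/(2*N) (p(N) = -8 + (N + (4*N + 1))/(N + N) = -8 + (N + (1 + 4*N))/((2*N)) = -8 + (1 + 5*N)*(1/(2*N)) = -8 + (1 + 5*N)/(2*N))
K(V, W) = W/9 (K(V, W) = -(-1)*W/9 = W/9)
√((p(19/49) - K(47, -19)) + r) = √(((1 - 209/49)/(2*((19/49))) - (-19)/9) + 216) = √(((1 - 209/49)/(2*((19*(1/49)))) - 1*(-19/9)) + 216) = √(((1 - 11*19/49)/(2*(19/49)) + 19/9) + 216) = √(((½)*(49/19)*(1 - 209/49) + 19/9) + 216) = √(((½)*(49/19)*(-160/49) + 19/9) + 216) = √((-80/19 + 19/9) + 216) = √(-359/171 + 216) = √(36577/171) = √694963/57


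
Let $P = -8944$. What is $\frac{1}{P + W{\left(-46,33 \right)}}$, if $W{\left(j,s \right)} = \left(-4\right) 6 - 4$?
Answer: $- \frac{1}{8972} \approx -0.00011146$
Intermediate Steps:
$W{\left(j,s \right)} = -28$ ($W{\left(j,s \right)} = -24 - 4 = -28$)
$\frac{1}{P + W{\left(-46,33 \right)}} = \frac{1}{-8944 - 28} = \frac{1}{-8972} = - \frac{1}{8972}$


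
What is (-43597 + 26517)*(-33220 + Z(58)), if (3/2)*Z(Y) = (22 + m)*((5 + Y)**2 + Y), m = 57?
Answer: -9165230480/3 ≈ -3.0551e+9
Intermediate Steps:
Z(Y) = 158*Y/3 + 158*(5 + Y)**2/3 (Z(Y) = 2*((22 + 57)*((5 + Y)**2 + Y))/3 = 2*(79*(Y + (5 + Y)**2))/3 = 2*(79*Y + 79*(5 + Y)**2)/3 = 158*Y/3 + 158*(5 + Y)**2/3)
(-43597 + 26517)*(-33220 + Z(58)) = (-43597 + 26517)*(-33220 + ((158/3)*58 + 158*(5 + 58)**2/3)) = -17080*(-33220 + (9164/3 + (158/3)*63**2)) = -17080*(-33220 + (9164/3 + (158/3)*3969)) = -17080*(-33220 + (9164/3 + 209034)) = -17080*(-33220 + 636266/3) = -17080*536606/3 = -9165230480/3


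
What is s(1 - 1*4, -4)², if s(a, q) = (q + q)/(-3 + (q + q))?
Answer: 64/121 ≈ 0.52893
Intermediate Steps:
s(a, q) = 2*q/(-3 + 2*q) (s(a, q) = (2*q)/(-3 + 2*q) = 2*q/(-3 + 2*q))
s(1 - 1*4, -4)² = (2*(-4)/(-3 + 2*(-4)))² = (2*(-4)/(-3 - 8))² = (2*(-4)/(-11))² = (2*(-4)*(-1/11))² = (8/11)² = 64/121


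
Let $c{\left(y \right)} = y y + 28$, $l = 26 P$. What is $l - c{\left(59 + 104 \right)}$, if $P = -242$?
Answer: $-32889$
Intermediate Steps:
$l = -6292$ ($l = 26 \left(-242\right) = -6292$)
$c{\left(y \right)} = 28 + y^{2}$ ($c{\left(y \right)} = y^{2} + 28 = 28 + y^{2}$)
$l - c{\left(59 + 104 \right)} = -6292 - \left(28 + \left(59 + 104\right)^{2}\right) = -6292 - \left(28 + 163^{2}\right) = -6292 - \left(28 + 26569\right) = -6292 - 26597 = -32889$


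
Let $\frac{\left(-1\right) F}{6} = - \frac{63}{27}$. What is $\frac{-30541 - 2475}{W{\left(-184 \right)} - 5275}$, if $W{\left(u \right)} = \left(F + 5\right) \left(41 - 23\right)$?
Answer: $\frac{33016}{4933} \approx 6.6929$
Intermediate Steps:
$F = 14$ ($F = - 6 \left(- \frac{63}{27}\right) = - 6 \left(\left(-63\right) \frac{1}{27}\right) = \left(-6\right) \left(- \frac{7}{3}\right) = 14$)
$W{\left(u \right)} = 342$ ($W{\left(u \right)} = \left(14 + 5\right) \left(41 - 23\right) = 19 \cdot 18 = 342$)
$\frac{-30541 - 2475}{W{\left(-184 \right)} - 5275} = \frac{-30541 - 2475}{342 - 5275} = - \frac{33016}{-4933} = \left(-33016\right) \left(- \frac{1}{4933}\right) = \frac{33016}{4933}$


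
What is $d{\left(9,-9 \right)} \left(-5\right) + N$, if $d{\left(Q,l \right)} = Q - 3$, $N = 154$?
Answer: $124$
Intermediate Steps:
$d{\left(Q,l \right)} = -3 + Q$
$d{\left(9,-9 \right)} \left(-5\right) + N = \left(-3 + 9\right) \left(-5\right) + 154 = 6 \left(-5\right) + 154 = -30 + 154 = 124$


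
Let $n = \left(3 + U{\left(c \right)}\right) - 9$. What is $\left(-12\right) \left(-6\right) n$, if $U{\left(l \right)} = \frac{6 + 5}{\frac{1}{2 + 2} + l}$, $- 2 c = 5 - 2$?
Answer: $- \frac{5328}{5} \approx -1065.6$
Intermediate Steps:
$c = - \frac{3}{2}$ ($c = - \frac{5 - 2}{2} = \left(- \frac{1}{2}\right) 3 = - \frac{3}{2} \approx -1.5$)
$U{\left(l \right)} = \frac{11}{\frac{1}{4} + l}$
$n = - \frac{74}{5}$ ($n = \left(3 + \frac{44}{1 + 4 \left(- \frac{3}{2}\right)}\right) - 9 = \left(3 + \frac{44}{1 - 6}\right) - 9 = \left(3 + \frac{44}{-5}\right) - 9 = \left(3 + 44 \left(- \frac{1}{5}\right)\right) - 9 = \left(3 - \frac{44}{5}\right) - 9 = - \frac{29}{5} - 9 = - \frac{74}{5} \approx -14.8$)
$\left(-12\right) \left(-6\right) n = \left(-12\right) \left(-6\right) \left(- \frac{74}{5}\right) = 72 \left(- \frac{74}{5}\right) = - \frac{5328}{5}$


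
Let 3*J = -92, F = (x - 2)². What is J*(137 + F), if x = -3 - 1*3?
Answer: -6164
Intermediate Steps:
x = -6 (x = -3 - 3 = -6)
F = 64 (F = (-6 - 2)² = (-8)² = 64)
J = -92/3 (J = (⅓)*(-92) = -92/3 ≈ -30.667)
J*(137 + F) = -92*(137 + 64)/3 = -92/3*201 = -6164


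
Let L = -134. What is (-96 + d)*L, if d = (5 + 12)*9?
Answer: -7638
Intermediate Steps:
d = 153 (d = 17*9 = 153)
(-96 + d)*L = (-96 + 153)*(-134) = 57*(-134) = -7638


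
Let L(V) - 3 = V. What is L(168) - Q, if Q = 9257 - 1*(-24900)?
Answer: -33986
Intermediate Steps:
Q = 34157 (Q = 9257 + 24900 = 34157)
L(V) = 3 + V
L(168) - Q = (3 + 168) - 1*34157 = 171 - 34157 = -33986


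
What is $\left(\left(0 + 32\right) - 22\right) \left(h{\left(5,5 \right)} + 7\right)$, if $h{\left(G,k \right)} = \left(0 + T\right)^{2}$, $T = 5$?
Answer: $320$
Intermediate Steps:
$h{\left(G,k \right)} = 25$ ($h{\left(G,k \right)} = \left(0 + 5\right)^{2} = 5^{2} = 25$)
$\left(\left(0 + 32\right) - 22\right) \left(h{\left(5,5 \right)} + 7\right) = \left(\left(0 + 32\right) - 22\right) \left(25 + 7\right) = \left(32 - 22\right) 32 = 10 \cdot 32 = 320$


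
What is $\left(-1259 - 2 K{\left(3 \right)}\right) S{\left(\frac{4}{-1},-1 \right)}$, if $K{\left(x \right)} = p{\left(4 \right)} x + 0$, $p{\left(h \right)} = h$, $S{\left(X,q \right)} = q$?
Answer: $1283$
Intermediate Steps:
$K{\left(x \right)} = 4 x$ ($K{\left(x \right)} = 4 x + 0 = 4 x$)
$\left(-1259 - 2 K{\left(3 \right)}\right) S{\left(\frac{4}{-1},-1 \right)} = \left(-1259 - 2 \cdot 4 \cdot 3\right) \left(-1\right) = \left(-1259 - 2 \cdot 12\right) \left(-1\right) = \left(-1259 - 24\right) \left(-1\right) = \left(-1283\right) \left(-1\right) = 1283$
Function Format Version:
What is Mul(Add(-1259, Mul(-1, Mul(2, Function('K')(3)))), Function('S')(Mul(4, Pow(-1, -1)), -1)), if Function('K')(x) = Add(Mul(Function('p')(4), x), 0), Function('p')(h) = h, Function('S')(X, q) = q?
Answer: 1283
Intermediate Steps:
Function('K')(x) = Mul(4, x) (Function('K')(x) = Add(Mul(4, x), 0) = Mul(4, x))
Mul(Add(-1259, Mul(-1, Mul(2, Function('K')(3)))), Function('S')(Mul(4, Pow(-1, -1)), -1)) = Mul(Add(-1259, Mul(-1, Mul(2, Mul(4, 3)))), -1) = Mul(Add(-1259, Mul(-1, Mul(2, 12))), -1) = Mul(Add(-1259, Mul(-1, 24)), -1) = Mul(Add(-1259, -24), -1) = Mul(-1283, -1) = 1283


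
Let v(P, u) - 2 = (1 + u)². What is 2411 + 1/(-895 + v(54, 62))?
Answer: 7416237/3076 ≈ 2411.0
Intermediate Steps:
v(P, u) = 2 + (1 + u)²
2411 + 1/(-895 + v(54, 62)) = 2411 + 1/(-895 + (2 + (1 + 62)²)) = 2411 + 1/(-895 + (2 + 63²)) = 2411 + 1/(-895 + (2 + 3969)) = 2411 + 1/(-895 + 3971) = 2411 + 1/3076 = 7416237/3076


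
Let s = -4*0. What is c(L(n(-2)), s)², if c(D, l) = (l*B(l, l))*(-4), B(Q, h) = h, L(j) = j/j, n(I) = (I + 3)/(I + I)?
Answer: 0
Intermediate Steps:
n(I) = (3 + I)/(2*I) (n(I) = (3 + I)/((2*I)) = (3 + I)*(1/(2*I)) = (3 + I)/(2*I))
L(j) = 1
s = 0
c(D, l) = -4*l² (c(D, l) = (l*l)*(-4) = l²*(-4) = -4*l²)
c(L(n(-2)), s)² = (-4*0²)² = (-4*0)² = 0² = 0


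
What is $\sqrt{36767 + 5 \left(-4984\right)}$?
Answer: $\sqrt{11847} \approx 108.84$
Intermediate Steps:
$\sqrt{36767 + 5 \left(-4984\right)} = \sqrt{36767 - 24920} = \sqrt{11847}$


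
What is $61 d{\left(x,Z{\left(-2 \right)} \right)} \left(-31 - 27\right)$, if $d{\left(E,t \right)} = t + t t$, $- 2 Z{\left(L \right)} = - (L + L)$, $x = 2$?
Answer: $-7076$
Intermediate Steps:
$Z{\left(L \right)} = L$ ($Z{\left(L \right)} = - \frac{\left(-1\right) \left(L + L\right)}{2} = - \frac{\left(-1\right) 2 L}{2} = - \frac{\left(-2\right) L}{2} = L$)
$d{\left(E,t \right)} = t + t^{2}$
$61 d{\left(x,Z{\left(-2 \right)} \right)} \left(-31 - 27\right) = 61 - 2 \left(1 - 2\right) \left(-31 - 27\right) = 61 \left(-2\right) \left(-1\right) \left(-58\right) = 61 \cdot 2 \left(-58\right) = 61 \left(-116\right) = -7076$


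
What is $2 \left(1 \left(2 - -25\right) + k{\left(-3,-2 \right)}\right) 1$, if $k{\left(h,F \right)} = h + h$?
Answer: $42$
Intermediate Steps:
$k{\left(h,F \right)} = 2 h$
$2 \left(1 \left(2 - -25\right) + k{\left(-3,-2 \right)}\right) 1 = 2 \left(1 \left(2 - -25\right) + 2 \left(-3\right)\right) 1 = 2 \left(1 \left(2 + 25\right) - 6\right) 1 = 2 \left(1 \cdot 27 - 6\right) 1 = 2 \left(27 - 6\right) 1 = 2 \cdot 21 \cdot 1 = 2 \cdot 21 = 42$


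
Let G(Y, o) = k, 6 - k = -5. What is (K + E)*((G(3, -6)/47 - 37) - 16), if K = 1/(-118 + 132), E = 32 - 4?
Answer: -487320/329 ≈ -1481.2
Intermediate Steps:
k = 11 (k = 6 - 1*(-5) = 6 + 5 = 11)
G(Y, o) = 11
E = 28
K = 1/14 ≈ 0.071429
(K + E)*((G(3, -6)/47 - 37) - 16) = (1/14 + 28)*((11/47 - 37) - 16) = 393*((11*(1/47) - 37) - 16)/14 = 393*((11/47 - 37) - 16)/14 = 393*(-1728/47 - 16)/14 = (393/14)*(-2480/47) = -487320/329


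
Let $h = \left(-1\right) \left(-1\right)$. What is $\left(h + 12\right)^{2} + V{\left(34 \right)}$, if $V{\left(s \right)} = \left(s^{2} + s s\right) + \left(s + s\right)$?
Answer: $2549$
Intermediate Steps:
$h = 1$
$V{\left(s \right)} = 2 s + 2 s^{2}$ ($V{\left(s \right)} = \left(s^{2} + s^{2}\right) + 2 s = 2 s^{2} + 2 s = 2 s + 2 s^{2}$)
$\left(h + 12\right)^{2} + V{\left(34 \right)} = \left(1 + 12\right)^{2} + 2 \cdot 34 \left(1 + 34\right) = 13^{2} + 2 \cdot 34 \cdot 35 = 169 + 2380 = 2549$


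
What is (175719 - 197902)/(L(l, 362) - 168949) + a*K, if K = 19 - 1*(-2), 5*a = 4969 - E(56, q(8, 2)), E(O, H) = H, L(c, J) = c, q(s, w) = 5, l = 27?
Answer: 17609215883/844610 ≈ 20849.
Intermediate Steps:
a = 4964/5 (a = (4969 - 1*5)/5 = (4969 - 5)/5 = (⅕)*4964 = 4964/5 ≈ 992.80)
K = 21 (K = 19 + 2 = 21)
(175719 - 197902)/(L(l, 362) - 168949) + a*K = (175719 - 197902)/(27 - 168949) + (4964/5)*21 = -22183/(-168922) + 104244/5 = -22183*(-1/168922) + 104244/5 = 22183/168922 + 104244/5 = 17609215883/844610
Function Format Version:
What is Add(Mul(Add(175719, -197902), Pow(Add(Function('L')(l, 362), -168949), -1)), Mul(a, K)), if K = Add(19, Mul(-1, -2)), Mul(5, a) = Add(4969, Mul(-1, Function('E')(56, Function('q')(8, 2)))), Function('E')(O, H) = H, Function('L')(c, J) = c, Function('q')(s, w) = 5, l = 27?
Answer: Rational(17609215883, 844610) ≈ 20849.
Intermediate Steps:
a = Rational(4964, 5) (a = Mul(Rational(1, 5), Add(4969, Mul(-1, 5))) = Mul(Rational(1, 5), Add(4969, -5)) = Mul(Rational(1, 5), 4964) = Rational(4964, 5) ≈ 992.80)
K = 21 (K = Add(19, 2) = 21)
Add(Mul(Add(175719, -197902), Pow(Add(Function('L')(l, 362), -168949), -1)), Mul(a, K)) = Add(Mul(Add(175719, -197902), Pow(Add(27, -168949), -1)), Mul(Rational(4964, 5), 21)) = Add(Mul(-22183, Pow(-168922, -1)), Rational(104244, 5)) = Add(Mul(-22183, Rational(-1, 168922)), Rational(104244, 5)) = Add(Rational(22183, 168922), Rational(104244, 5)) = Rational(17609215883, 844610)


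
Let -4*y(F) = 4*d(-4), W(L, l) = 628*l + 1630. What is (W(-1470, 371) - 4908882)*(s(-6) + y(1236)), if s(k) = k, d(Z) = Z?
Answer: 9348528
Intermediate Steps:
W(L, l) = 1630 + 628*l
y(F) = 4 (y(F) = -(-4) = -¼*(-16) = 4)
(W(-1470, 371) - 4908882)*(s(-6) + y(1236)) = ((1630 + 628*371) - 4908882)*(-6 + 4) = ((1630 + 232988) - 4908882)*(-2) = (234618 - 4908882)*(-2) = -4674264*(-2) = 9348528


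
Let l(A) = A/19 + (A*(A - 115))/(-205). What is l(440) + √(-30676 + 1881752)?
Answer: -525360/779 + 2*√462769 ≈ 686.14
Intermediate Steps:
l(A) = A/19 - A*(-115 + A)/205 (l(A) = A*(1/19) + (A*(-115 + A))*(-1/205) = A/19 - A*(-115 + A)/205)
l(440) + √(-30676 + 1881752) = (1/3895)*440*(2390 - 19*440) + √(-30676 + 1881752) = (1/3895)*440*(2390 - 8360) + √1851076 = (1/3895)*440*(-5970) + 2*√462769 = -525360/779 + 2*√462769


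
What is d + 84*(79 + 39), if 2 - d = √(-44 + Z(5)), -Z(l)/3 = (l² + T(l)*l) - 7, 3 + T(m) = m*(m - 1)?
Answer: 9914 - I*√353 ≈ 9914.0 - 18.788*I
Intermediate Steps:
T(m) = -3 + m*(-1 + m) (T(m) = -3 + m*(m - 1) = -3 + m*(-1 + m))
Z(l) = 21 - 3*l² - 3*l*(-3 + l² - l) (Z(l) = -3*((l² + (-3 + l² - l)*l) - 7) = -3*((l² + l*(-3 + l² - l)) - 7) = -3*(-7 + l² + l*(-3 + l² - l)) = 21 - 3*l² - 3*l*(-3 + l² - l))
d = 2 - I*√353 (d = 2 - √(-44 + (21 - 3*5³ + 9*5)) = 2 - √(-44 + (21 - 3*125 + 45)) = 2 - √(-44 + (21 - 375 + 45)) = 2 - √(-44 - 309) = 2 - √(-353) = 2 - I*√353 ≈ 2.0 - 18.788*I)
d + 84*(79 + 39) = (2 - I*√353) + 84*(79 + 39) = (2 - I*√353) + 84*118 = (2 - I*√353) + 9912 = 9914 - I*√353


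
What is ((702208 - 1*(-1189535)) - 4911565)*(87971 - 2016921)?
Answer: 5825085646900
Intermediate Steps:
((702208 - 1*(-1189535)) - 4911565)*(87971 - 2016921) = ((702208 + 1189535) - 4911565)*(-1928950) = (1891743 - 4911565)*(-1928950) = -3019822*(-1928950) = 5825085646900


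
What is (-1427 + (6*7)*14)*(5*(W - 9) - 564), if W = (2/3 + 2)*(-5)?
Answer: 1700653/3 ≈ 5.6688e+5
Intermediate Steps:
W = -40/3 (W = (2*(⅓) + 2)*(-5) = (⅔ + 2)*(-5) = (8/3)*(-5) = -40/3 ≈ -13.333)
(-1427 + (6*7)*14)*(5*(W - 9) - 564) = (-1427 + (6*7)*14)*(5*(-40/3 - 9) - 564) = (-1427 + 42*14)*(5*(-67/3) - 564) = (-1427 + 588)*(-335/3 - 564) = -839*(-2027/3) = 1700653/3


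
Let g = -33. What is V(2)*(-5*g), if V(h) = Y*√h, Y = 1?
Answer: 165*√2 ≈ 233.35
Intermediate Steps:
V(h) = √h (V(h) = 1*√h = √h)
V(2)*(-5*g) = √2*(-5*(-33)) = √2*165 = 165*√2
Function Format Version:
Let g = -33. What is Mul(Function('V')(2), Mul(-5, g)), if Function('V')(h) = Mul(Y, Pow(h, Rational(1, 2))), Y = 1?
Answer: Mul(165, Pow(2, Rational(1, 2))) ≈ 233.35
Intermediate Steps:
Function('V')(h) = Pow(h, Rational(1, 2)) (Function('V')(h) = Mul(1, Pow(h, Rational(1, 2))) = Pow(h, Rational(1, 2)))
Mul(Function('V')(2), Mul(-5, g)) = Mul(Pow(2, Rational(1, 2)), Mul(-5, -33)) = Mul(Pow(2, Rational(1, 2)), 165) = Mul(165, Pow(2, Rational(1, 2)))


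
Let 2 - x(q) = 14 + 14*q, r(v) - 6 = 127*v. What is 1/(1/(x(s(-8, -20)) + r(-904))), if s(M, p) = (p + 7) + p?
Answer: -114352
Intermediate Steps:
s(M, p) = 7 + 2*p (s(M, p) = (7 + p) + p = 7 + 2*p)
r(v) = 6 + 127*v
x(q) = -12 - 14*q (x(q) = 2 - (14 + 14*q) = 2 + (-14 - 14*q) = -12 - 14*q)
1/(1/(x(s(-8, -20)) + r(-904))) = 1/(1/((-12 - 14*(7 + 2*(-20))) + (6 + 127*(-904)))) = 1/(1/((-12 - 14*(7 - 40)) + (6 - 114808))) = 1/(1/((-12 - 14*(-33)) - 114802)) = 1/(1/((-12 + 462) - 114802)) = 1/(1/(450 - 114802)) = 1/(1/(-114352)) = 1/(-1/114352) = -114352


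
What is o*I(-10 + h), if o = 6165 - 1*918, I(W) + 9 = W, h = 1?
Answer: -94446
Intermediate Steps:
I(W) = -9 + W
o = 5247 (o = 6165 - 918 = 5247)
o*I(-10 + h) = 5247*(-9 + (-10 + 1)) = 5247*(-9 - 9) = 5247*(-18) = -94446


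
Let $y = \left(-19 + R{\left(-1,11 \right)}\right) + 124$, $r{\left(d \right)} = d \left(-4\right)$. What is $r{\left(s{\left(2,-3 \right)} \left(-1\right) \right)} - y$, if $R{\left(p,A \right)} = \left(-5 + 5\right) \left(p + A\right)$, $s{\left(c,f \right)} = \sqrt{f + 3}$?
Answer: $-105$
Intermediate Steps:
$s{\left(c,f \right)} = \sqrt{3 + f}$
$R{\left(p,A \right)} = 0$ ($R{\left(p,A \right)} = 0 \left(A + p\right) = 0$)
$r{\left(d \right)} = - 4 d$
$y = 105$ ($y = \left(-19 + 0\right) + 124 = -19 + 124 = 105$)
$r{\left(s{\left(2,-3 \right)} \left(-1\right) \right)} - y = - 4 \sqrt{3 - 3} \left(-1\right) - 105 = - 4 \sqrt{0} \left(-1\right) - 105 = - 4 \cdot 0 \left(-1\right) - 105 = \left(-4\right) 0 - 105 = 0 - 105 = -105$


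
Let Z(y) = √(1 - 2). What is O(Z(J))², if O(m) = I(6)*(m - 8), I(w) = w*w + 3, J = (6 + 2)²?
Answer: 95823 - 24336*I ≈ 95823.0 - 24336.0*I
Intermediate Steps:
J = 64 (J = 8² = 64)
I(w) = 3 + w² (I(w) = w² + 3 = 3 + w²)
Z(y) = I (Z(y) = √(-1) = I)
O(m) = -312 + 39*m (O(m) = (3 + 6²)*(m - 8) = (3 + 36)*(-8 + m) = 39*(-8 + m) = -312 + 39*m)
O(Z(J))² = (-312 + 39*I)²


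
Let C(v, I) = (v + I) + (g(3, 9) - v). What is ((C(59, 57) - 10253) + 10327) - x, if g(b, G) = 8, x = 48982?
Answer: -48843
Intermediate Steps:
C(v, I) = 8 + I (C(v, I) = (v + I) + (8 - v) = (I + v) + (8 - v) = 8 + I)
((C(59, 57) - 10253) + 10327) - x = (((8 + 57) - 10253) + 10327) - 1*48982 = ((65 - 10253) + 10327) - 48982 = (-10188 + 10327) - 48982 = 139 - 48982 = -48843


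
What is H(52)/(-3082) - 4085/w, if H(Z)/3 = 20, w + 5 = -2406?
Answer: 6222655/3715351 ≈ 1.6749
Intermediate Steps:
w = -2411 (w = -5 - 2406 = -2411)
H(Z) = 60 (H(Z) = 3*20 = 60)
H(52)/(-3082) - 4085/w = 60/(-3082) - 4085/(-2411) = 60*(-1/3082) - 4085*(-1/2411) = -30/1541 + 4085/2411 = 6222655/3715351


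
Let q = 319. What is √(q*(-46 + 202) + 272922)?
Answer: 3*√35854 ≈ 568.05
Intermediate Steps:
√(q*(-46 + 202) + 272922) = √(319*(-46 + 202) + 272922) = √(319*156 + 272922) = √(49764 + 272922) = √322686 = 3*√35854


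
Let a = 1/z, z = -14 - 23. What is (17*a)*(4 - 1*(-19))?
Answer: -391/37 ≈ -10.568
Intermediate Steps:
z = -37
a = -1/37 (a = 1/(-37) = -1/37 ≈ -0.027027)
(17*a)*(4 - 1*(-19)) = (17*(-1/37))*(4 - 1*(-19)) = -17*(4 + 19)/37 = -17/37*23 = -391/37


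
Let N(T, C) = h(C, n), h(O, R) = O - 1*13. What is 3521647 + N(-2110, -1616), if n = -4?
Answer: 3520018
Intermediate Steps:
h(O, R) = -13 + O (h(O, R) = O - 13 = -13 + O)
N(T, C) = -13 + C
3521647 + N(-2110, -1616) = 3521647 + (-13 - 1616) = 3521647 - 1629 = 3520018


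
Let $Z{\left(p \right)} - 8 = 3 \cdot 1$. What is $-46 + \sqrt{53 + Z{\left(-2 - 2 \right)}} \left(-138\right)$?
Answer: $-1150$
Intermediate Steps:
$Z{\left(p \right)} = 11$ ($Z{\left(p \right)} = 8 + 3 \cdot 1 = 8 + 3 = 11$)
$-46 + \sqrt{53 + Z{\left(-2 - 2 \right)}} \left(-138\right) = -46 + \sqrt{53 + 11} \left(-138\right) = -46 + \sqrt{64} \left(-138\right) = -46 + 8 \left(-138\right) = -46 - 1104 = -1150$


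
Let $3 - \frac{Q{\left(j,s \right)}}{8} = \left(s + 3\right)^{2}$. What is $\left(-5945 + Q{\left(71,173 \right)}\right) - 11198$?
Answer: $-264927$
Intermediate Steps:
$Q{\left(j,s \right)} = 24 - 8 \left(3 + s\right)^{2}$ ($Q{\left(j,s \right)} = 24 - 8 \left(s + 3\right)^{2} = 24 - 8 \left(3 + s\right)^{2}$)
$\left(-5945 + Q{\left(71,173 \right)}\right) - 11198 = \left(-5945 + \left(24 - 8 \left(3 + 173\right)^{2}\right)\right) - 11198 = \left(-5945 + \left(24 - 8 \cdot 176^{2}\right)\right) - 11198 = \left(-5945 + \left(24 - 247808\right)\right) - 11198 = \left(-5945 - 247784\right) - 11198 = -253729 - 11198 = -264927$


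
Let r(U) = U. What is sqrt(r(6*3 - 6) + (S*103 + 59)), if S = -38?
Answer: 3*I*sqrt(427) ≈ 61.992*I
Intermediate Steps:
sqrt(r(6*3 - 6) + (S*103 + 59)) = sqrt((6*3 - 6) + (-38*103 + 59)) = sqrt((18 - 6) + (-3914 + 59)) = sqrt(12 - 3855) = sqrt(-3843) = 3*I*sqrt(427)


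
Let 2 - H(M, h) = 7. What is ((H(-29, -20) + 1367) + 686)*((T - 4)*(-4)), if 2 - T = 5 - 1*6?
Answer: 8192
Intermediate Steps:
H(M, h) = -5 (H(M, h) = 2 - 1*7 = 2 - 7 = -5)
T = 3 (T = 2 - (5 - 1*6) = 2 - (5 - 6) = 2 - 1*(-1) = 2 + 1 = 3)
((H(-29, -20) + 1367) + 686)*((T - 4)*(-4)) = ((-5 + 1367) + 686)*((3 - 4)*(-4)) = (1362 + 686)*(-1*(-4)) = 2048*4 = 8192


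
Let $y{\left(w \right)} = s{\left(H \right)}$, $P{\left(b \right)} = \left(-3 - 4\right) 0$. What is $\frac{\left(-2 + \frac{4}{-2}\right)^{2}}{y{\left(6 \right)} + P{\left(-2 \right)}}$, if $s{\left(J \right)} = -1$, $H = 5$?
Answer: $-16$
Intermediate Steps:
$P{\left(b \right)} = 0$ ($P{\left(b \right)} = \left(-7\right) 0 = 0$)
$y{\left(w \right)} = -1$
$\frac{\left(-2 + \frac{4}{-2}\right)^{2}}{y{\left(6 \right)} + P{\left(-2 \right)}} = \frac{\left(-2 + \frac{4}{-2}\right)^{2}}{-1 + 0} = \frac{\left(-2 + 4 \left(- \frac{1}{2}\right)\right)^{2}}{-1} = \left(-2 - 2\right)^{2} \left(-1\right) = \left(-4\right)^{2} \left(-1\right) = 16 \left(-1\right) = -16$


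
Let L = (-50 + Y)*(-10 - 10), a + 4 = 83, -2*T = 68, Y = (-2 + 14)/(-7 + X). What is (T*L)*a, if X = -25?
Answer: -2706145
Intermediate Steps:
Y = -3/8 (Y = (-2 + 14)/(-7 - 25) = 12/(-32) = 12*(-1/32) = -3/8 ≈ -0.37500)
T = -34 (T = -½*68 = -34)
a = 79 (a = -4 + 83 = 79)
L = 2015/2 (L = (-50 - 3/8)*(-10 - 10) = -403/8*(-20) = 2015/2 ≈ 1007.5)
(T*L)*a = -34*2015/2*79 = -34255*79 = -2706145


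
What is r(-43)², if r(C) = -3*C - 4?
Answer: 15625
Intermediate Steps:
r(C) = -4 - 3*C
r(-43)² = (-4 - 3*(-43))² = (-4 + 129)² = 125² = 15625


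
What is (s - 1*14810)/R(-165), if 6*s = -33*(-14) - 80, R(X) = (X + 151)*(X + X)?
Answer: -44239/13860 ≈ -3.1918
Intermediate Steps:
R(X) = 2*X*(151 + X) (R(X) = (151 + X)*(2*X) = 2*X*(151 + X))
s = 191/3 (s = (-33*(-14) - 80)/6 = (462 - 80)/6 = (⅙)*382 = 191/3 ≈ 63.667)
(s - 1*14810)/R(-165) = (191/3 - 1*14810)/((2*(-165)*(151 - 165))) = (191/3 - 14810)/((2*(-165)*(-14))) = -44239/3/4620 = -44239/3*1/4620 = -44239/13860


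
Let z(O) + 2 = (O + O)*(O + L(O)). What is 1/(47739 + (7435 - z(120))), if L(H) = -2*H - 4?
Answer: 1/84936 ≈ 1.1774e-5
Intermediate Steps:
L(H) = -4 - 2*H
z(O) = -2 + 2*O*(-4 - O) (z(O) = -2 + (O + O)*(O + (-4 - 2*O)) = -2 + (2*O)*(-4 - O) = -2 + 2*O*(-4 - O))
1/(47739 + (7435 - z(120))) = 1/(47739 + (7435 - (-2 - 8*120 - 2*120²))) = 1/(47739 + (7435 - (-2 - 960 - 2*14400))) = 1/(47739 + (7435 - (-2 - 960 - 28800))) = 1/(47739 + (7435 - 1*(-29762))) = 1/(47739 + (7435 + 29762)) = 1/(47739 + 37197) = 1/84936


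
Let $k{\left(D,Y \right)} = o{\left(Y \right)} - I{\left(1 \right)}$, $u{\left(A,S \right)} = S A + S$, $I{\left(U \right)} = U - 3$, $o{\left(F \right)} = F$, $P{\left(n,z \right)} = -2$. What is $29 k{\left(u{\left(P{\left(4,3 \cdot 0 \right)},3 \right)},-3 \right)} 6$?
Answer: $-174$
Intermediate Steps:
$I{\left(U \right)} = -3 + U$
$u{\left(A,S \right)} = S + A S$ ($u{\left(A,S \right)} = A S + S = S + A S$)
$k{\left(D,Y \right)} = 2 + Y$ ($k{\left(D,Y \right)} = Y - \left(-3 + 1\right) = Y - -2 = Y + 2 = 2 + Y$)
$29 k{\left(u{\left(P{\left(4,3 \cdot 0 \right)},3 \right)},-3 \right)} 6 = 29 \left(2 - 3\right) 6 = 29 \left(-1\right) 6 = \left(-29\right) 6 = -174$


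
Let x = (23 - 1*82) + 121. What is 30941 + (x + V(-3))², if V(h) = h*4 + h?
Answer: 33150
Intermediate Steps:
V(h) = 5*h (V(h) = 4*h + h = 5*h)
x = 62 (x = (23 - 82) + 121 = -59 + 121 = 62)
30941 + (x + V(-3))² = 30941 + (62 + 5*(-3))² = 30941 + (62 - 15)² = 30941 + 47² = 30941 + 2209 = 33150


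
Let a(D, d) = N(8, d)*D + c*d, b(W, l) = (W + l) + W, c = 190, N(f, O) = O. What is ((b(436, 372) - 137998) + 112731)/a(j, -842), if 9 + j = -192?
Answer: -24023/9262 ≈ -2.5937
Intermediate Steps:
j = -201 (j = -9 - 192 = -201)
b(W, l) = l + 2*W
a(D, d) = 190*d + D*d (a(D, d) = d*D + 190*d = D*d + 190*d = 190*d + D*d)
((b(436, 372) - 137998) + 112731)/a(j, -842) = (((372 + 2*436) - 137998) + 112731)/((-842*(190 - 201))) = (((372 + 872) - 137998) + 112731)/((-842*(-11))) = ((1244 - 137998) + 112731)/9262 = (-136754 + 112731)*(1/9262) = -24023*1/9262 = -24023/9262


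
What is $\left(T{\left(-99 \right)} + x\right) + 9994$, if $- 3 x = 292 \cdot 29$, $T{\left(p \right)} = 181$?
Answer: $\frac{22057}{3} \approx 7352.3$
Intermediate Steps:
$x = - \frac{8468}{3}$ ($x = - \frac{292 \cdot 29}{3} = \left(- \frac{1}{3}\right) 8468 = - \frac{8468}{3} \approx -2822.7$)
$\left(T{\left(-99 \right)} + x\right) + 9994 = \left(181 - \frac{8468}{3}\right) + 9994 = - \frac{7925}{3} + 9994 = \frac{22057}{3}$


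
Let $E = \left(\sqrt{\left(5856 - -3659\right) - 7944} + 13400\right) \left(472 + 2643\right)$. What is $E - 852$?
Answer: $41740148 + 3115 \sqrt{1571} \approx 4.1864 \cdot 10^{7}$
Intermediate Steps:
$E = 41741000 + 3115 \sqrt{1571}$ ($E = \left(\sqrt{\left(5856 + 3659\right) - 7944} + 13400\right) 3115 = \left(\sqrt{9515 - 7944} + 13400\right) 3115 = \left(\sqrt{1571} + 13400\right) 3115 = \left(13400 + \sqrt{1571}\right) 3115 = 41741000 + 3115 \sqrt{1571} \approx 4.1864 \cdot 10^{7}$)
$E - 852 = \left(41741000 + 3115 \sqrt{1571}\right) - 852 = 41740148 + 3115 \sqrt{1571}$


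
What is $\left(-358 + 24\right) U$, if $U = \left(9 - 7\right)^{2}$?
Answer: $-1336$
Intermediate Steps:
$U = 4$ ($U = 2^{2} = 4$)
$\left(-358 + 24\right) U = \left(-358 + 24\right) 4 = \left(-334\right) 4 = -1336$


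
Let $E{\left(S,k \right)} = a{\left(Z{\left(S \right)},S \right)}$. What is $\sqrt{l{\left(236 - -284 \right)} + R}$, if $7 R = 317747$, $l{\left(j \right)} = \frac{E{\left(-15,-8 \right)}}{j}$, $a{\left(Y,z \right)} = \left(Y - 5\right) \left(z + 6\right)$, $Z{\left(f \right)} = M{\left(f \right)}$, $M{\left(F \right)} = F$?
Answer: $\frac{19 \sqrt{4165070}}{182} \approx 213.06$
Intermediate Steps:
$Z{\left(f \right)} = f$
$a{\left(Y,z \right)} = \left(-5 + Y\right) \left(6 + z\right)$
$E{\left(S,k \right)} = -30 + S + S^{2}$ ($E{\left(S,k \right)} = -30 - 5 S + 6 S + S S = -30 - 5 S + 6 S + S^{2} = -30 + S + S^{2}$)
$l{\left(j \right)} = \frac{180}{j}$ ($l{\left(j \right)} = \frac{-30 - 15 + \left(-15\right)^{2}}{j} = \frac{-30 - 15 + 225}{j} = \frac{180}{j}$)
$R = \frac{317747}{7}$ ($R = \frac{1}{7} \cdot 317747 = \frac{317747}{7} \approx 45392.0$)
$\sqrt{l{\left(236 - -284 \right)} + R} = \sqrt{\frac{180}{236 - -284} + \frac{317747}{7}} = \sqrt{\frac{180}{236 + 284} + \frac{317747}{7}} = \sqrt{\frac{180}{520} + \frac{317747}{7}} = \sqrt{180 \cdot \frac{1}{520} + \frac{317747}{7}} = \sqrt{\frac{9}{26} + \frac{317747}{7}} = \sqrt{\frac{8261485}{182}} = \frac{19 \sqrt{4165070}}{182}$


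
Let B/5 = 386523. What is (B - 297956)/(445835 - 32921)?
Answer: 1634659/412914 ≈ 3.9588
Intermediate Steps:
B = 1932615 (B = 5*386523 = 1932615)
(B - 297956)/(445835 - 32921) = (1932615 - 297956)/(445835 - 32921) = 1634659/412914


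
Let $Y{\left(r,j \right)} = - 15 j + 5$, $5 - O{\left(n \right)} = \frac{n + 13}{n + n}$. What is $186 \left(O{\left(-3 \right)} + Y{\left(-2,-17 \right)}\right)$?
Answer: $49600$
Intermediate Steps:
$O{\left(n \right)} = 5 - \frac{13 + n}{2 n}$ ($O{\left(n \right)} = 5 - \frac{n + 13}{n + n} = 5 - \frac{13 + n}{2 n}$)
$Y{\left(r,j \right)} = 5 - 15 j$
$186 \left(O{\left(-3 \right)} + Y{\left(-2,-17 \right)}\right) = 186 \left(\frac{-13 + 9 \left(-3\right)}{2 \left(-3\right)} + \left(5 - -255\right)\right) = 186 \left(\frac{1}{2} \left(- \frac{1}{3}\right) \left(-13 - 27\right) + \left(5 + 255\right)\right) = 186 \left(\frac{1}{2} \left(- \frac{1}{3}\right) \left(-40\right) + 260\right) = 186 \left(\frac{20}{3} + 260\right) = 186 \cdot \frac{800}{3} = 49600$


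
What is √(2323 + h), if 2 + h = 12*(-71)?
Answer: √1469 ≈ 38.328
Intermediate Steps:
h = -854 (h = -2 + 12*(-71) = -2 - 852 = -854)
√(2323 + h) = √(2323 - 854) = √1469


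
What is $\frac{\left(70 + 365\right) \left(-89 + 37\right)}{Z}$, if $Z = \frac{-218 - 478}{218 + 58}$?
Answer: $8970$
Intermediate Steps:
$Z = - \frac{58}{23}$ ($Z = - \frac{696}{276} = \left(-696\right) \frac{1}{276} = - \frac{58}{23} \approx -2.5217$)
$\frac{\left(70 + 365\right) \left(-89 + 37\right)}{Z} = \frac{\left(70 + 365\right) \left(-89 + 37\right)}{- \frac{58}{23}} = 435 \left(-52\right) \left(- \frac{23}{58}\right) = \left(-22620\right) \left(- \frac{23}{58}\right) = 8970$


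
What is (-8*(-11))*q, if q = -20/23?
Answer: -1760/23 ≈ -76.522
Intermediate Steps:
q = -20/23 (q = -20*1/23 = -20/23 ≈ -0.86957)
(-8*(-11))*q = -8*(-11)*(-20/23) = 88*(-20/23) = -1760/23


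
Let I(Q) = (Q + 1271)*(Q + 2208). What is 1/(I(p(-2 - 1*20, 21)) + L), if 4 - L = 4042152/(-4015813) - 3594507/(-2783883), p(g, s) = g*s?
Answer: 3726517847293/5263772475959379449 ≈ 7.0796e-7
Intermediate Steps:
I(Q) = (1271 + Q)*(2208 + Q)
L = 13845408154847/3726517847293 (L = 4 - (4042152/(-4015813) - 3594507/(-2783883)) = 4 - (4042152*(-1/4015813) - 3594507*(-1/2783883)) = 4 - (-4042152/4015813 + 1198169/927961) = 4 - 1*1060663234325/3726517847293 = 4 - 1060663234325/3726517847293 = 13845408154847/3726517847293 ≈ 3.7154)
1/(I(p(-2 - 1*20, 21)) + L) = 1/((2806368 + ((-2 - 1*20)*21)² + 3479*((-2 - 1*20)*21)) + 13845408154847/3726517847293) = 1/((2806368 + ((-2 - 20)*21)² + 3479*((-2 - 20)*21)) + 13845408154847/3726517847293) = 1/((2806368 + (-22*21)² + 3479*(-22*21)) + 13845408154847/3726517847293) = 1/((2806368 + (-462)² + 3479*(-462)) + 13845408154847/3726517847293) = 1/((2806368 + 213444 - 1607298) + 13845408154847/3726517847293) = 1/(1412514 + 13845408154847/3726517847293) = 1/(5263772475959379449/3726517847293) = 3726517847293/5263772475959379449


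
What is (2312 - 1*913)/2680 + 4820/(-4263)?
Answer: -6953663/11424840 ≈ -0.60864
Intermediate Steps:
(2312 - 1*913)/2680 + 4820/(-4263) = (2312 - 913)*(1/2680) + 4820*(-1/4263) = 1399*(1/2680) - 4820/4263 = 1399/2680 - 4820/4263 = -6953663/11424840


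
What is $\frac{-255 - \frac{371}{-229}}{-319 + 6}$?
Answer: $\frac{58024}{71677} \approx 0.80952$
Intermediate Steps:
$\frac{-255 - \frac{371}{-229}}{-319 + 6} = \frac{-255 - - \frac{371}{229}}{-313} = \left(-255 + \frac{371}{229}\right) \left(- \frac{1}{313}\right) = \left(- \frac{58024}{229}\right) \left(- \frac{1}{313}\right) = \frac{58024}{71677}$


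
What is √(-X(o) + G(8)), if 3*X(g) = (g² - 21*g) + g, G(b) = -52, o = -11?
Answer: I*√1491/3 ≈ 12.871*I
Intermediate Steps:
X(g) = -20*g/3 + g²/3 (X(g) = ((g² - 21*g) + g)/3 = (g² - 20*g)/3 = -20*g/3 + g²/3)
√(-X(o) + G(8)) = √(-(-11)*(-20 - 11)/3 - 52) = √(-(-11)*(-31)/3 - 52) = √(-1*341/3 - 52) = √(-341/3 - 52) = √(-497/3) = I*√1491/3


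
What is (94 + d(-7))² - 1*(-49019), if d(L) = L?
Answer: 56588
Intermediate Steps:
(94 + d(-7))² - 1*(-49019) = (94 - 7)² - 1*(-49019) = 87² + 49019 = 7569 + 49019 = 56588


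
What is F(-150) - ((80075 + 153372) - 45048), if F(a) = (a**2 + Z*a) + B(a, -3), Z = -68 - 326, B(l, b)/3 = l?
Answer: -107249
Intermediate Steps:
B(l, b) = 3*l
Z = -394
F(a) = a**2 - 391*a (F(a) = (a**2 - 394*a) + 3*a = a**2 - 391*a)
F(-150) - ((80075 + 153372) - 45048) = -150*(-391 - 150) - ((80075 + 153372) - 45048) = -150*(-541) - (233447 - 45048) = 81150 - 1*188399 = 81150 - 188399 = -107249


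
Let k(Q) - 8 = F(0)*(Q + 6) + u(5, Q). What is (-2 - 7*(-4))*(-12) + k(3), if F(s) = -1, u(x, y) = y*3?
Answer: -304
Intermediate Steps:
u(x, y) = 3*y
k(Q) = 2 + 2*Q (k(Q) = 8 + (-(Q + 6) + 3*Q) = 8 + (-(6 + Q) + 3*Q) = 8 + ((-6 - Q) + 3*Q) = 8 + (-6 + 2*Q) = 2 + 2*Q)
(-2 - 7*(-4))*(-12) + k(3) = (-2 - 7*(-4))*(-12) + (2 + 2*3) = (-2 + 28)*(-12) + (2 + 6) = 26*(-12) + 8 = -312 + 8 = -304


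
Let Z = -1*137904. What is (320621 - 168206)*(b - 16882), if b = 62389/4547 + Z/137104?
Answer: -100179643281600870/38963243 ≈ -2.5711e+9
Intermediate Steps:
Z = -137904
b = 495420748/38963243 (b = 62389/4547 - 137904/137104 = 62389*(1/4547) - 137904*1/137104 = 62389/4547 - 8619/8569 = 495420748/38963243 ≈ 12.715)
(320621 - 168206)*(b - 16882) = (320621 - 168206)*(495420748/38963243 - 16882) = 152415*(-657282047578/38963243) = -100179643281600870/38963243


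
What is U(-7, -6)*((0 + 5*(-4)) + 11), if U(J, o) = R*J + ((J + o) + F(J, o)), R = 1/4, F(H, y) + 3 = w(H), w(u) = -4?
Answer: 783/4 ≈ 195.75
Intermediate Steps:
F(H, y) = -7 (F(H, y) = -3 - 4 = -7)
R = 1/4 ≈ 0.25000
U(J, o) = -7 + o + 5*J/4 (U(J, o) = J/4 + ((J + o) - 7) = J/4 + (-7 + J + o) = -7 + o + 5*J/4)
U(-7, -6)*((0 + 5*(-4)) + 11) = (-7 - 6 + (5/4)*(-7))*((0 + 5*(-4)) + 11) = (-7 - 6 - 35/4)*((0 - 20) + 11) = -87*(-20 + 11)/4 = -87/4*(-9) = 783/4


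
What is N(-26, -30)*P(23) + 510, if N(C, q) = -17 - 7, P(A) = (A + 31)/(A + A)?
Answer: 11082/23 ≈ 481.83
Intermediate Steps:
P(A) = (31 + A)/(2*A) (P(A) = (31 + A)/((2*A)) = (31 + A)*(1/(2*A)) = (31 + A)/(2*A))
N(C, q) = -24
N(-26, -30)*P(23) + 510 = -12*(31 + 23)/23 + 510 = -12*54/23 + 510 = -24*27/23 + 510 = -648/23 + 510 = 11082/23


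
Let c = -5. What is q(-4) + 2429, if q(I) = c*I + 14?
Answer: 2463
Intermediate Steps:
q(I) = 14 - 5*I (q(I) = -5*I + 14 = 14 - 5*I)
q(-4) + 2429 = (14 - 5*(-4)) + 2429 = (14 + 20) + 2429 = 34 + 2429 = 2463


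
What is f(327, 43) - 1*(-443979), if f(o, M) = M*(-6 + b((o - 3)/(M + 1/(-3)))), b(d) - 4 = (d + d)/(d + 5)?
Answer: 178909777/403 ≈ 4.4395e+5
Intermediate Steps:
b(d) = 4 + 2*d/(5 + d) (b(d) = 4 + (d + d)/(d + 5) = 4 + (2*d)/(5 + d) = 4 + 2*d/(5 + d))
f(o, M) = M*(-6 + 2*(10 + 3*(-3 + o)/(-1/3 + M))/(5 + (-3 + o)/(-1/3 + M))) (f(o, M) = M*(-6 + 2*(10 + 3*((o - 3)/(M + 1/(-3))))/(5 + (o - 3)/(M + 1/(-3)))) = M*(-6 + 2*(10 + 3*((-3 + o)/(M - 1/3)))/(5 + (-3 + o)/(M - 1/3))) = M*(-6 + 2*(10 + 3*((-3 + o)/(-1/3 + M)))/(5 + (-3 + o)/(-1/3 + M))) = M*(-6 + 2*(10 + 3*(-3 + o)/(-1/3 + M))/(5 + (-3 + o)/(-1/3 + M))))
f(327, 43) - 1*(-443979) = 10*43*(1 - 3*43)/(-14 + 3*327 + 15*43) - 1*(-443979) = 10*43*(1 - 129)/(-14 + 981 + 645) + 443979 = 10*43*(-128)/1612 + 443979 = 10*43*(1/1612)*(-128) + 443979 = -13760/403 + 443979 = 178909777/403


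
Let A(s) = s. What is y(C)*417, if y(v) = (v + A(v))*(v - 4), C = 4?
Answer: 0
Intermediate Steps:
y(v) = 2*v*(-4 + v) (y(v) = (v + v)*(v - 4) = (2*v)*(-4 + v) = 2*v*(-4 + v))
y(C)*417 = (2*4*(-4 + 4))*417 = (2*4*0)*417 = 0*417 = 0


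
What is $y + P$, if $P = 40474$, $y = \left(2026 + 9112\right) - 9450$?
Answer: $42162$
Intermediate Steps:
$y = 1688$ ($y = 11138 - 9450 = 1688$)
$y + P = 1688 + 40474 = 42162$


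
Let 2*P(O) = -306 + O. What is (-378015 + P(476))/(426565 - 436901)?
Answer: 188965/5168 ≈ 36.564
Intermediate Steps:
P(O) = -153 + O/2 (P(O) = (-306 + O)/2 = -153 + O/2)
(-378015 + P(476))/(426565 - 436901) = (-378015 + (-153 + (1/2)*476))/(426565 - 436901) = (-378015 + (-153 + 238))/(-10336) = (-378015 + 85)*(-1/10336) = -377930*(-1/10336) = 188965/5168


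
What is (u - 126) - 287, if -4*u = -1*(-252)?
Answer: -476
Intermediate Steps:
u = -63 (u = -(-1)*(-252)/4 = -1/4*252 = -63)
(u - 126) - 287 = (-63 - 126) - 287 = -189 - 287 = -476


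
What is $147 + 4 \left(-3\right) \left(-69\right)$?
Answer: $975$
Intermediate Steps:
$147 + 4 \left(-3\right) \left(-69\right) = 147 - -828 = 147 + 828 = 975$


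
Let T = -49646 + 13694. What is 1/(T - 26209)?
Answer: -1/62161 ≈ -1.6087e-5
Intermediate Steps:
T = -35952
1/(T - 26209) = 1/(-35952 - 26209) = 1/(-62161) = -1/62161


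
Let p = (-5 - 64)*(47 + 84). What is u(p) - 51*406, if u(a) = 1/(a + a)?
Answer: -374323069/18078 ≈ -20706.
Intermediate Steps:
p = -9039 (p = -69*131 = -9039)
u(a) = 1/(2*a)
u(p) - 51*406 = (1/2)/(-9039) - 51*406 = (1/2)*(-1/9039) - 20706 = -1/18078 - 20706 = -374323069/18078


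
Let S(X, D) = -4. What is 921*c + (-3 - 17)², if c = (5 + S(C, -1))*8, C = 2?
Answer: 7768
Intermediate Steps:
c = 8 (c = (5 - 4)*8 = 1*8 = 8)
921*c + (-3 - 17)² = 921*8 + (-3 - 17)² = 7368 + (-20)² = 7368 + 400 = 7768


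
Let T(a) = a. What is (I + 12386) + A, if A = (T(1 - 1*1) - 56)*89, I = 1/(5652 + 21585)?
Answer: 201608275/27237 ≈ 7402.0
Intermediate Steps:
I = 1/27237 ≈ 3.6715e-5
A = -4984 (A = ((1 - 1*1) - 56)*89 = ((1 - 1) - 56)*89 = (0 - 56)*89 = -56*89 = -4984)
(I + 12386) + A = (1/27237 + 12386) - 4984 = 337357483/27237 - 4984 = 201608275/27237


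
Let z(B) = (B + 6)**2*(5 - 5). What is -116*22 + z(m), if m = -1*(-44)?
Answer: -2552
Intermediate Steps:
m = 44
z(B) = 0 (z(B) = (6 + B)**2*0 = 0)
-116*22 + z(m) = -116*22 + 0 = -2552 + 0 = -2552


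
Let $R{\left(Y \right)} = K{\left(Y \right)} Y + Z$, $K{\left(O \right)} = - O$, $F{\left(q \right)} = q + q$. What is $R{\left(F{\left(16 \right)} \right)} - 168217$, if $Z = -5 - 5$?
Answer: $-169251$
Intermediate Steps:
$F{\left(q \right)} = 2 q$
$Z = -10$
$R{\left(Y \right)} = -10 - Y^{2}$ ($R{\left(Y \right)} = - Y Y - 10 = - Y^{2} - 10 = -10 - Y^{2}$)
$R{\left(F{\left(16 \right)} \right)} - 168217 = \left(-10 - \left(2 \cdot 16\right)^{2}\right) - 168217 = \left(-10 - 32^{2}\right) - 168217 = \left(-10 - 1024\right) - 168217 = -1034 - 168217 = -169251$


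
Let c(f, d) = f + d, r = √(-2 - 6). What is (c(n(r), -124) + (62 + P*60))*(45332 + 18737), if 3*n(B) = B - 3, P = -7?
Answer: -30945327 + 128138*I*√2/3 ≈ -3.0945e+7 + 60405.0*I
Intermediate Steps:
r = 2*I*√2 (r = √(-8) = 2*I*√2 ≈ 2.8284*I)
n(B) = -1 + B/3 (n(B) = (B - 3)/3 = (-3 + B)/3 = -1 + B/3)
c(f, d) = d + f
(c(n(r), -124) + (62 + P*60))*(45332 + 18737) = ((-124 + (-1 + (2*I*√2)/3)) + (62 - 7*60))*(45332 + 18737) = ((-124 + (-1 + 2*I*√2/3)) + (62 - 420))*64069 = ((-125 + 2*I*√2/3) - 358)*64069 = (-483 + 2*I*√2/3)*64069 = -30945327 + 128138*I*√2/3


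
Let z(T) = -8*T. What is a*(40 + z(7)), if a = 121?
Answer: -1936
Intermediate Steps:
a*(40 + z(7)) = 121*(40 - 8*7) = 121*(40 - 56) = 121*(-16) = -1936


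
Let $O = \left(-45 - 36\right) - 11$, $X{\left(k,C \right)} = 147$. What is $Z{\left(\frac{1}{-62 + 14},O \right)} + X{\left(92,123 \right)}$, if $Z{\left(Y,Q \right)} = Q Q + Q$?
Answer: $8519$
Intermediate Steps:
$O = -92$ ($O = -81 - 11 = -92$)
$Z{\left(Y,Q \right)} = Q + Q^{2}$ ($Z{\left(Y,Q \right)} = Q^{2} + Q = Q + Q^{2}$)
$Z{\left(\frac{1}{-62 + 14},O \right)} + X{\left(92,123 \right)} = - 92 \left(1 - 92\right) + 147 = \left(-92\right) \left(-91\right) + 147 = 8372 + 147 = 8519$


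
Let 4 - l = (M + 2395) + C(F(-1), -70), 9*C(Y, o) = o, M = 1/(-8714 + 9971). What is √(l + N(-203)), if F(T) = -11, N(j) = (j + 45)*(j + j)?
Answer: √97591374106/1257 ≈ 248.53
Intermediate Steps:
M = 1/1257 ≈ 0.00079555
N(j) = 2*j*(45 + j) (N(j) = (45 + j)*(2*j) = 2*j*(45 + j))
C(Y, o) = o/9
l = -8987134/3771 (l = 4 - ((1/1257 + 2395) + (⅑)*(-70)) = 4 - (3010516/1257 - 70/9) = 4 - 1*9002218/3771 = 4 - 9002218/3771 = -8987134/3771 ≈ -2383.2)
√(l + N(-203)) = √(-8987134/3771 + 2*(-203)*(45 - 203)) = √(-8987134/3771 + 2*(-203)*(-158)) = √(-8987134/3771 + 64148) = √(232914974/3771) = √97591374106/1257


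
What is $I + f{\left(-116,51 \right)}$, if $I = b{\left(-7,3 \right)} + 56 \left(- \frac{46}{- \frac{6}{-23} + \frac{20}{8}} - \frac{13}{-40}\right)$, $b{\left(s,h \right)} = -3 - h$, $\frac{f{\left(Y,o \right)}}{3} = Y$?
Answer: $- \frac{805713}{635} \approx -1268.8$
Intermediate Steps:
$f{\left(Y,o \right)} = 3 Y$
$I = - \frac{584733}{635}$ ($I = \left(-3 - 3\right) + 56 \left(- \frac{46}{- \frac{6}{-23} + \frac{20}{8}} - \frac{13}{-40}\right) = \left(-3 - 3\right) + 56 \left(- \frac{46}{\left(-6\right) \left(- \frac{1}{23}\right) + 20 \cdot \frac{1}{8}} - - \frac{13}{40}\right) = -6 + 56 \left(- \frac{46}{\frac{6}{23} + \frac{5}{2}} + \frac{13}{40}\right) = -6 + 56 \left(- \frac{46}{\frac{127}{46}} + \frac{13}{40}\right) = -6 + 56 \left(\left(-46\right) \frac{46}{127} + \frac{13}{40}\right) = -6 + 56 \left(- \frac{2116}{127} + \frac{13}{40}\right) = -6 + 56 \left(- \frac{82989}{5080}\right) = -6 - \frac{580923}{635} = - \frac{584733}{635} \approx -920.84$)
$I + f{\left(-116,51 \right)} = - \frac{584733}{635} + 3 \left(-116\right) = - \frac{584733}{635} - 348 = - \frac{805713}{635}$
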